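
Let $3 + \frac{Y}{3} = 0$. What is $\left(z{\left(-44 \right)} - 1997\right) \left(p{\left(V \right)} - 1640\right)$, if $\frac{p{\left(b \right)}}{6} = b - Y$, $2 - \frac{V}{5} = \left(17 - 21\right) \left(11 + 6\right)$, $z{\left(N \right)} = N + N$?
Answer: $-1071690$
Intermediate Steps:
$Y = -9$ ($Y = -9 + 3 \cdot 0 = -9 + 0 = -9$)
$z{\left(N \right)} = 2 N$
$V = 350$ ($V = 10 - 5 \left(17 - 21\right) \left(11 + 6\right) = 10 - 5 \left(\left(-4\right) 17\right) = 10 - -340 = 10 + 340 = 350$)
$p{\left(b \right)} = 54 + 6 b$ ($p{\left(b \right)} = 6 \left(b - -9\right) = 6 \left(b + 9\right) = 6 \left(9 + b\right) = 54 + 6 b$)
$\left(z{\left(-44 \right)} - 1997\right) \left(p{\left(V \right)} - 1640\right) = \left(2 \left(-44\right) - 1997\right) \left(\left(54 + 6 \cdot 350\right) - 1640\right) = \left(-88 - 1997\right) \left(\left(54 + 2100\right) - 1640\right) = - 2085 \left(2154 - 1640\right) = \left(-2085\right) 514 = -1071690$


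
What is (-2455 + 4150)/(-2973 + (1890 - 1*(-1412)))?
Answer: 1695/329 ≈ 5.1520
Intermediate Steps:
(-2455 + 4150)/(-2973 + (1890 - 1*(-1412))) = 1695/(-2973 + (1890 + 1412)) = 1695/(-2973 + 3302) = 1695/329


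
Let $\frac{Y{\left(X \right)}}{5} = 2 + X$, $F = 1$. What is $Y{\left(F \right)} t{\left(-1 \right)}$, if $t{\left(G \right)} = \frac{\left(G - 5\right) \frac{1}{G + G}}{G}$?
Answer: $-45$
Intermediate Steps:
$t{\left(G \right)} = \frac{-5 + G}{2 G^{2}}$ ($t{\left(G \right)} = \frac{\left(-5 + G\right) \frac{1}{2 G}}{G} = \frac{\frac{1}{2} \frac{1}{G} \left(-5 + G\right)}{G} = \frac{-5 + G}{2 G^{2}}$)
$Y{\left(X \right)} = 10 + 5 X$ ($Y{\left(X \right)} = 5 \left(2 + X\right) = 10 + 5 X$)
$Y{\left(F \right)} t{\left(-1 \right)} = \left(10 + 5 \cdot 1\right) \frac{-5 - 1}{2 \cdot 1} = \left(10 + 5\right) \frac{1}{2} \cdot 1 \left(-6\right) = 15 \left(-3\right) = -45$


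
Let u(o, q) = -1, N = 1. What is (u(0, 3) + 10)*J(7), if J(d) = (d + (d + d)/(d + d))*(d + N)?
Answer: 576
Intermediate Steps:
J(d) = (1 + d)**2 (J(d) = (d + (d + d)/(d + d))*(d + 1) = (d + (2*d)/((2*d)))*(1 + d) = (d + (2*d)*(1/(2*d)))*(1 + d) = (d + 1)*(1 + d) = (1 + d)*(1 + d) = (1 + d)**2)
(u(0, 3) + 10)*J(7) = (-1 + 10)*(1 + 7**2 + 2*7) = 9*(1 + 49 + 14) = 9*64 = 576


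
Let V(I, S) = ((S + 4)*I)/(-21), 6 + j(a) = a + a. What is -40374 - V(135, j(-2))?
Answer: -282888/7 ≈ -40413.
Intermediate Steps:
j(a) = -6 + 2*a (j(a) = -6 + (a + a) = -6 + 2*a)
V(I, S) = -I*(4 + S)/21 (V(I, S) = ((4 + S)*I)*(-1/21) = (I*(4 + S))*(-1/21) = -I*(4 + S)/21)
-40374 - V(135, j(-2)) = -40374 - (-1)*135*(4 + (-6 + 2*(-2)))/21 = -40374 - (-1)*135*(4 + (-6 - 4))/21 = -40374 - (-1)*135*(4 - 10)/21 = -40374 - (-1)*135*(-6)/21 = -40374 - 1*270/7 = -40374 - 270/7 = -282888/7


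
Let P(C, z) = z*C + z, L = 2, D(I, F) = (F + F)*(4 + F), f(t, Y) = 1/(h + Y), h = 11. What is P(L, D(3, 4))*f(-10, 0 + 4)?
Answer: 64/5 ≈ 12.800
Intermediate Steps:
f(t, Y) = 1/(11 + Y)
D(I, F) = 2*F*(4 + F) (D(I, F) = (2*F)*(4 + F) = 2*F*(4 + F))
P(C, z) = z + C*z (P(C, z) = C*z + z = z + C*z)
P(L, D(3, 4))*f(-10, 0 + 4) = ((2*4*(4 + 4))*(1 + 2))/(11 + (0 + 4)) = ((2*4*8)*3)/(11 + 4) = (64*3)/15 = 192*(1/15) = 64/5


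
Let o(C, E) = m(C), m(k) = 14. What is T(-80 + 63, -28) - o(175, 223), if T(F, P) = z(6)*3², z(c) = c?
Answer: 40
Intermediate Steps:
o(C, E) = 14
T(F, P) = 54 (T(F, P) = 6*3² = 6*9 = 54)
T(-80 + 63, -28) - o(175, 223) = 54 - 1*14 = 54 - 14 = 40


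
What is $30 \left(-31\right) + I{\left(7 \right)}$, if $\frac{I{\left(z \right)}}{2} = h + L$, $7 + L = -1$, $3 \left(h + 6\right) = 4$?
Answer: $- \frac{2866}{3} \approx -955.33$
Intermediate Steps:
$h = - \frac{14}{3}$ ($h = -6 + \frac{1}{3} \cdot 4 = -6 + \frac{4}{3} = - \frac{14}{3} \approx -4.6667$)
$L = -8$ ($L = -7 - 1 = -8$)
$I{\left(z \right)} = - \frac{76}{3}$ ($I{\left(z \right)} = 2 \left(- \frac{14}{3} - 8\right) = 2 \left(- \frac{38}{3}\right) = - \frac{76}{3}$)
$30 \left(-31\right) + I{\left(7 \right)} = 30 \left(-31\right) - \frac{76}{3} = -930 - \frac{76}{3} = - \frac{2866}{3}$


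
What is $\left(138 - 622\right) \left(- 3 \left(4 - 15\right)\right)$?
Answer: $-15972$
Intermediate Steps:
$\left(138 - 622\right) \left(- 3 \left(4 - 15\right)\right) = - 484 \left(\left(-3\right) \left(-11\right)\right) = \left(-484\right) 33 = -15972$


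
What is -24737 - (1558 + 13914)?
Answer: -40209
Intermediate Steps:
-24737 - (1558 + 13914) = -24737 - 1*15472 = -24737 - 15472 = -40209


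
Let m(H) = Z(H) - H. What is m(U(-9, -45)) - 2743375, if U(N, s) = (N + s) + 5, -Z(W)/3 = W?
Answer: -2743179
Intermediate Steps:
Z(W) = -3*W
U(N, s) = 5 + N + s
m(H) = -4*H (m(H) = -3*H - H = -4*H)
m(U(-9, -45)) - 2743375 = -4*(5 - 9 - 45) - 2743375 = -4*(-49) - 2743375 = 196 - 2743375 = -2743179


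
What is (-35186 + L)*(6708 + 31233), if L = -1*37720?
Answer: -2766126546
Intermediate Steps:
L = -37720
(-35186 + L)*(6708 + 31233) = (-35186 - 37720)*(6708 + 31233) = -72906*37941 = -2766126546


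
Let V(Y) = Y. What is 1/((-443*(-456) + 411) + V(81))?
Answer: 1/202500 ≈ 4.9383e-6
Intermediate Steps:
1/((-443*(-456) + 411) + V(81)) = 1/((-443*(-456) + 411) + 81) = 1/((202008 + 411) + 81) = 1/(202419 + 81) = 1/202500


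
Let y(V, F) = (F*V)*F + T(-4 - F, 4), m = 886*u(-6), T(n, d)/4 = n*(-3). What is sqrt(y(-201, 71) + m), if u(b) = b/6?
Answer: I*sqrt(1013227) ≈ 1006.6*I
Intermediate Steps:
T(n, d) = -12*n (T(n, d) = 4*(n*(-3)) = 4*(-3*n) = -12*n)
u(b) = b/6 (u(b) = b*(1/6) = b/6)
m = -886 (m = 886*((1/6)*(-6)) = 886*(-1) = -886)
y(V, F) = 48 + 12*F + V*F**2 (y(V, F) = (F*V)*F - 12*(-4 - F) = V*F**2 + (48 + 12*F) = 48 + 12*F + V*F**2)
sqrt(y(-201, 71) + m) = sqrt((48 + 12*71 - 201*71**2) - 886) = sqrt((48 + 852 - 201*5041) - 886) = sqrt((48 + 852 - 1013241) - 886) = sqrt(-1012341 - 886) = sqrt(-1013227) = I*sqrt(1013227)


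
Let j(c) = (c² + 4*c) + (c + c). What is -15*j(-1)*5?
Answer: 375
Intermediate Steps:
j(c) = c² + 6*c (j(c) = (c² + 4*c) + 2*c = c² + 6*c)
-15*j(-1)*5 = -(-15)*(6 - 1)*5 = -(-15)*5*5 = -15*(-5)*5 = 75*5 = 375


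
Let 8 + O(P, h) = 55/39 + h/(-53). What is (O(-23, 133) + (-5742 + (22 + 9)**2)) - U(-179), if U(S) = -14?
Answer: -9872197/2067 ≈ -4776.1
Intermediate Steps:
O(P, h) = -257/39 - h/53 (O(P, h) = -8 + (55/39 + h/(-53)) = -8 + (55*(1/39) + h*(-1/53)) = -8 + (55/39 - h/53) = -257/39 - h/53)
(O(-23, 133) + (-5742 + (22 + 9)**2)) - U(-179) = ((-257/39 - 1/53*133) + (-5742 + (22 + 9)**2)) - 1*(-14) = ((-257/39 - 133/53) + (-5742 + 31**2)) + 14 = (-18808/2067 + (-5742 + 961)) + 14 = (-18808/2067 - 4781) + 14 = -9901135/2067 + 14 = -9872197/2067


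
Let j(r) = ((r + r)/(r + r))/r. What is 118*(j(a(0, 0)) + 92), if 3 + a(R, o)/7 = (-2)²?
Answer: 76110/7 ≈ 10873.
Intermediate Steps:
a(R, o) = 7 (a(R, o) = -21 + 7*(-2)² = -21 + 7*4 = -21 + 28 = 7)
j(r) = 1/r (j(r) = ((2*r)/((2*r)))/r = ((2*r)*(1/(2*r)))/r = 1/r)
118*(j(a(0, 0)) + 92) = 118*(1/7 + 92) = 118*(⅐ + 92) = 118*(645/7) = 76110/7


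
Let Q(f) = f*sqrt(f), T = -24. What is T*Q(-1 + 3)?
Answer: -48*sqrt(2) ≈ -67.882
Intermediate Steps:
Q(f) = f**(3/2)
T*Q(-1 + 3) = -24*(-1 + 3)**(3/2) = -48*sqrt(2)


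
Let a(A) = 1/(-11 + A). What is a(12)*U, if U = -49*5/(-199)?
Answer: 245/199 ≈ 1.2312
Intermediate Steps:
U = 245/199 (U = -245*(-1/199) = 245/199 ≈ 1.2312)
a(12)*U = (245/199)/(-11 + 12) = (245/199)/1 = 1*(245/199) = 245/199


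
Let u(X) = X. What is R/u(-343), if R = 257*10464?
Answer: -2689248/343 ≈ -7840.4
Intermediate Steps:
R = 2689248
R/u(-343) = 2689248/(-343) = 2689248*(-1/343) = -2689248/343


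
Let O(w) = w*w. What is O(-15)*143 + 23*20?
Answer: 32635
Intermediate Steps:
O(w) = w²
O(-15)*143 + 23*20 = (-15)²*143 + 23*20 = 225*143 + 460 = 32175 + 460 = 32635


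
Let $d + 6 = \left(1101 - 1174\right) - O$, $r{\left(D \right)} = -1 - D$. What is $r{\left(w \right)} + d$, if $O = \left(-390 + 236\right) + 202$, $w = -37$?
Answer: $-91$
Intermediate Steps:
$O = 48$ ($O = -154 + 202 = 48$)
$d = -127$ ($d = -6 + \left(\left(1101 - 1174\right) - 48\right) = -6 - 121 = -127$)
$r{\left(w \right)} + d = \left(-1 - -37\right) - 127 = \left(-1 + 37\right) - 127 = 36 - 127 = -91$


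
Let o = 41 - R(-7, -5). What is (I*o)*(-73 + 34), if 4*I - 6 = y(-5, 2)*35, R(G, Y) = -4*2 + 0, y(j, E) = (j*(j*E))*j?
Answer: 4177446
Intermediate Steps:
y(j, E) = E*j**3 (y(j, E) = (j*(E*j))*j = (E*j**2)*j = E*j**3)
R(G, Y) = -8 (R(G, Y) = -8 + 0 = -8)
o = 49 (o = 41 - 1*(-8) = 41 + 8 = 49)
I = -2186 (I = 3/2 + ((2*(-5)**3)*35)/4 = 3/2 + ((2*(-125))*35)/4 = 3/2 + (-250*35)/4 = 3/2 + (1/4)*(-8750) = 3/2 - 4375/2 = -2186)
(I*o)*(-73 + 34) = (-2186*49)*(-73 + 34) = -107114*(-39) = 4177446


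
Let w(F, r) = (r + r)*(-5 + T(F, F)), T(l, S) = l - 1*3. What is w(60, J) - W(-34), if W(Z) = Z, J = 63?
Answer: 6586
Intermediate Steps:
T(l, S) = -3 + l (T(l, S) = l - 3 = -3 + l)
w(F, r) = 2*r*(-8 + F) (w(F, r) = (r + r)*(-5 + (-3 + F)) = (2*r)*(-8 + F) = 2*r*(-8 + F))
w(60, J) - W(-34) = 2*63*(-8 + 60) - 1*(-34) = 2*63*52 + 34 = 6552 + 34 = 6586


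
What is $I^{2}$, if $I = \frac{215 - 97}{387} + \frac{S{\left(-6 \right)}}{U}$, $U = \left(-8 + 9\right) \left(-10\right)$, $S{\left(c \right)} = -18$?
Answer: $\frac{16589329}{3744225} \approx 4.4306$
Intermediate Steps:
$U = -10$ ($U = 1 \left(-10\right) = -10$)
$I = \frac{4073}{1935}$ ($I = \frac{215 - 97}{387} - \frac{18}{-10} = \left(215 - 97\right) \frac{1}{387} - - \frac{9}{5} = 118 \cdot \frac{1}{387} + \frac{9}{5} = \frac{118}{387} + \frac{9}{5} = \frac{4073}{1935} \approx 2.1049$)
$I^{2} = \left(\frac{4073}{1935}\right)^{2} = \frac{16589329}{3744225}$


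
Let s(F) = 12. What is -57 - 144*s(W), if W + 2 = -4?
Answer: -1785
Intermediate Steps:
W = -6 (W = -2 - 4 = -6)
-57 - 144*s(W) = -57 - 144*12 = -57 - 1728 = -1785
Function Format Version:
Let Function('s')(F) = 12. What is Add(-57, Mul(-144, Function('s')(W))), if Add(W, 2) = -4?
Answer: -1785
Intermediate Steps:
W = -6 (W = Add(-2, -4) = -6)
Add(-57, Mul(-144, Function('s')(W))) = Add(-57, Mul(-144, 12)) = Add(-57, -1728) = -1785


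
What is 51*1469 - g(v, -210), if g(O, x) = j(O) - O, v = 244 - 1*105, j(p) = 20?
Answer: 75038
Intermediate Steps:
v = 139 (v = 244 - 105 = 139)
g(O, x) = 20 - O
51*1469 - g(v, -210) = 51*1469 - (20 - 1*139) = 74919 - (20 - 139) = 74919 - 1*(-119) = 74919 + 119 = 75038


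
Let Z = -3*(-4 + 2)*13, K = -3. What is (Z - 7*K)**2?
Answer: 9801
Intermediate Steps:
Z = 78 (Z = -3*(-2)*13 = 6*13 = 78)
(Z - 7*K)**2 = (78 - 7*(-3))**2 = (78 - 1*(-21))**2 = (78 + 21)**2 = 99**2 = 9801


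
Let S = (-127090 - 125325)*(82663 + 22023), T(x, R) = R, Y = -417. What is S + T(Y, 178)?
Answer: -26424316512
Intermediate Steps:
S = -26424316690 (S = -252415*104686 = -26424316690)
S + T(Y, 178) = -26424316690 + 178 = -26424316512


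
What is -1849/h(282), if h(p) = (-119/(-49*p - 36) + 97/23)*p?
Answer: -98194843/63289025 ≈ -1.5515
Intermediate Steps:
h(p) = p*(97/23 - 119/(-36 - 49*p)) (h(p) = (-119/(-36 - 49*p) + 97*(1/23))*p = (-119/(-36 - 49*p) + 97/23)*p = (97/23 - 119/(-36 - 49*p))*p = p*(97/23 - 119/(-36 - 49*p)))
-1849/h(282) = -1849*23*(36 + 49*282)/(282*(6229 + 4753*282)) = -1849*23*(36 + 13818)/(282*(6229 + 1340346)) = -1849/((1/23)*282*1346575/13854) = -1849/((1/23)*282*(1/13854)*1346575) = -1849/63289025/53107 = -1849*53107/63289025 = -98194843/63289025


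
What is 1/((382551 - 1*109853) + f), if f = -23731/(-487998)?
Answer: 487998/133076102335 ≈ 3.6671e-6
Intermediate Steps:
f = 23731/487998 (f = -23731*(-1/487998) = 23731/487998 ≈ 0.048629)
1/((382551 - 1*109853) + f) = 1/((382551 - 1*109853) + 23731/487998) = 1/((382551 - 109853) + 23731/487998) = 1/(272698 + 23731/487998) = 1/(133076102335/487998) = 487998/133076102335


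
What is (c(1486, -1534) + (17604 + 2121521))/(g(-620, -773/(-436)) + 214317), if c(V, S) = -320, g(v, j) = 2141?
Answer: 2138805/216458 ≈ 9.8809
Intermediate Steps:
(c(1486, -1534) + (17604 + 2121521))/(g(-620, -773/(-436)) + 214317) = (-320 + (17604 + 2121521))/(2141 + 214317) = (-320 + 2139125)/216458 = 2138805*(1/216458) = 2138805/216458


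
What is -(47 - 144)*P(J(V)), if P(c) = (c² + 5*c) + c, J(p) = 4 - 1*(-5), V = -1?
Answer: 13095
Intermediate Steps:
J(p) = 9 (J(p) = 4 + 5 = 9)
P(c) = c² + 6*c
-(47 - 144)*P(J(V)) = -(47 - 144)*9*(6 + 9) = -(-97)*9*15 = -(-97)*135 = -1*(-13095) = 13095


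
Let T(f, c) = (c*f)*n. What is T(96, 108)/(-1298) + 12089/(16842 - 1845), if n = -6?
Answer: 474312449/9733053 ≈ 48.732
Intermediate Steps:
T(f, c) = -6*c*f (T(f, c) = (c*f)*(-6) = -6*c*f)
T(96, 108)/(-1298) + 12089/(16842 - 1845) = -6*108*96/(-1298) + 12089/(16842 - 1845) = -62208*(-1/1298) + 12089/14997 = 31104/649 + 12089*(1/14997) = 31104/649 + 12089/14997 = 474312449/9733053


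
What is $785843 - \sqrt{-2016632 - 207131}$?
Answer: $785843 - i \sqrt{2223763} \approx 7.8584 \cdot 10^{5} - 1491.2 i$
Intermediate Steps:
$785843 - \sqrt{-2016632 - 207131} = 785843 - \sqrt{-2223763} = 785843 - i \sqrt{2223763}$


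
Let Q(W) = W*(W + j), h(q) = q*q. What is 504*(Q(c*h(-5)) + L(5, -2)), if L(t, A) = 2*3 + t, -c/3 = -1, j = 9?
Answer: 3180744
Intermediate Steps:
h(q) = q²
c = 3 (c = -3*(-1) = 3)
L(t, A) = 6 + t
Q(W) = W*(9 + W) (Q(W) = W*(W + 9) = W*(9 + W))
504*(Q(c*h(-5)) + L(5, -2)) = 504*((3*(-5)²)*(9 + 3*(-5)²) + (6 + 5)) = 504*((3*25)*(9 + 3*25) + 11) = 504*(75*(9 + 75) + 11) = 504*(75*84 + 11) = 504*(6300 + 11) = 504*6311 = 3180744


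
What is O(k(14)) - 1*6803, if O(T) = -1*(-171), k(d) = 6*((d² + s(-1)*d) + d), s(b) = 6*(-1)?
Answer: -6632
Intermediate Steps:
s(b) = -6
k(d) = -30*d + 6*d² (k(d) = 6*((d² - 6*d) + d) = 6*(d² - 5*d) = -30*d + 6*d²)
O(T) = 171
O(k(14)) - 1*6803 = 171 - 1*6803 = 171 - 6803 = -6632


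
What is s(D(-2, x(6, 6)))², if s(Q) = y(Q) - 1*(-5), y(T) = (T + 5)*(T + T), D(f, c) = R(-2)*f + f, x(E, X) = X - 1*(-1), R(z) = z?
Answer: 1089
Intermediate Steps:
x(E, X) = 1 + X (x(E, X) = X + 1 = 1 + X)
D(f, c) = -f (D(f, c) = -2*f + f = -f)
y(T) = 2*T*(5 + T) (y(T) = (5 + T)*(2*T) = 2*T*(5 + T))
s(Q) = 5 + 2*Q*(5 + Q) (s(Q) = 2*Q*(5 + Q) - 1*(-5) = 2*Q*(5 + Q) + 5 = 5 + 2*Q*(5 + Q))
s(D(-2, x(6, 6)))² = (5 + 2*(-1*(-2))*(5 - 1*(-2)))² = (5 + 2*2*(5 + 2))² = (5 + 2*2*7)² = (5 + 28)² = 33² = 1089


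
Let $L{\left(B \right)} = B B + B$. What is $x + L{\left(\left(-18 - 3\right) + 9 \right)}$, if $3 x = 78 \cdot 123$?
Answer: $3330$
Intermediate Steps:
$L{\left(B \right)} = B + B^{2}$ ($L{\left(B \right)} = B^{2} + B = B + B^{2}$)
$x = 3198$ ($x = \frac{78 \cdot 123}{3} = \frac{1}{3} \cdot 9594 = 3198$)
$x + L{\left(\left(-18 - 3\right) + 9 \right)} = 3198 + \left(\left(-18 - 3\right) + 9\right) \left(1 + \left(\left(-18 - 3\right) + 9\right)\right) = 3198 + \left(-21 + 9\right) \left(1 + \left(-21 + 9\right)\right) = 3198 - 12 \left(1 - 12\right) = 3198 - -132 = 3198 + 132 = 3330$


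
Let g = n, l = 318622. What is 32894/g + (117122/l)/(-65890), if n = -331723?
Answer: -345307802910863/3482096924784170 ≈ -0.099167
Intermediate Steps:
g = -331723
32894/g + (117122/l)/(-65890) = 32894/(-331723) + (117122/318622)/(-65890) = 32894*(-1/331723) + (117122*(1/318622))*(-1/65890) = -32894/331723 + (58561/159311)*(-1/65890) = -32894/331723 - 58561/10497001790 = -345307802910863/3482096924784170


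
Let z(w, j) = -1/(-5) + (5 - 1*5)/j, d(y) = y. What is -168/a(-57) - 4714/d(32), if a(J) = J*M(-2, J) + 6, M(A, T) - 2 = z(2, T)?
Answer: -464563/3184 ≈ -145.91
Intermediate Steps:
z(w, j) = 1/5 (z(w, j) = -1*(-1/5) + (5 - 5)/j = 1/5 + 0/j = 1/5 + 0 = 1/5)
M(A, T) = 11/5 (M(A, T) = 2 + 1/5 = 11/5)
a(J) = 6 + 11*J/5 (a(J) = J*(11/5) + 6 = 11*J/5 + 6 = 6 + 11*J/5)
-168/a(-57) - 4714/d(32) = -168/(6 + (11/5)*(-57)) - 4714/32 = -168/(6 - 627/5) - 4714*1/32 = -168/(-597/5) - 2357/16 = -168*(-5/597) - 2357/16 = 280/199 - 2357/16 = -464563/3184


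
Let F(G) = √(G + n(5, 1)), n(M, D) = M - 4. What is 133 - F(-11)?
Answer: 133 - I*√10 ≈ 133.0 - 3.1623*I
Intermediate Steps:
n(M, D) = -4 + M
F(G) = √(1 + G) (F(G) = √(G + (-4 + 5)) = √(G + 1) = √(1 + G))
133 - F(-11) = 133 - √(1 - 11) = 133 - √(-10) = 133 - I*√10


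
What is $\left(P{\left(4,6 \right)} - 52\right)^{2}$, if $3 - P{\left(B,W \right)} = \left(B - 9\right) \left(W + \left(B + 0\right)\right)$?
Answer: $1$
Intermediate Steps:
$P{\left(B,W \right)} = 3 - \left(-9 + B\right) \left(B + W\right)$ ($P{\left(B,W \right)} = 3 - \left(B - 9\right) \left(W + \left(B + 0\right)\right) = 3 - \left(-9 + B\right) \left(W + B\right) = 3 - \left(-9 + B\right) \left(B + W\right)$)
$\left(P{\left(4,6 \right)} - 52\right)^{2} = \left(\left(3 - 4^{2} + 9 \cdot 4 + 9 \cdot 6 - 4 \cdot 6\right) - 52\right)^{2} = \left(\left(3 - 16 + 36 + 54 - 24\right) - 52\right)^{2} = \left(53 - 52\right)^{2} = 1^{2} = 1$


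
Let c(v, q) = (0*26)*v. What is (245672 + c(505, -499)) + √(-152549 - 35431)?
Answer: 245672 + 2*I*√46995 ≈ 2.4567e+5 + 433.57*I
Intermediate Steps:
c(v, q) = 0 (c(v, q) = 0*v = 0)
(245672 + c(505, -499)) + √(-152549 - 35431) = (245672 + 0) + √(-152549 - 35431) = 245672 + √(-187980) = 245672 + 2*I*√46995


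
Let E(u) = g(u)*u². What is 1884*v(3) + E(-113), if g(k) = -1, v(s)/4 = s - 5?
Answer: -27841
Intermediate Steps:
v(s) = -20 + 4*s (v(s) = 4*(s - 5) = 4*(-5 + s) = -20 + 4*s)
E(u) = -u²
1884*v(3) + E(-113) = 1884*(-20 + 4*3) - 1*(-113)² = 1884*(-20 + 12) - 1*12769 = 1884*(-8) - 12769 = -15072 - 12769 = -27841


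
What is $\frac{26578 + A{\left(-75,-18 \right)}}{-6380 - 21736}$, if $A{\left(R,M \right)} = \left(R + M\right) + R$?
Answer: $- \frac{13205}{14058} \approx -0.93932$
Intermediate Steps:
$A{\left(R,M \right)} = M + 2 R$ ($A{\left(R,M \right)} = \left(M + R\right) + R = M + 2 R$)
$\frac{26578 + A{\left(-75,-18 \right)}}{-6380 - 21736} = \frac{26578 + \left(-18 + 2 \left(-75\right)\right)}{-6380 - 21736} = \frac{26578 - 168}{-28116} = \left(26578 - 168\right) \left(- \frac{1}{28116}\right) = 26410 \left(- \frac{1}{28116}\right) = - \frac{13205}{14058}$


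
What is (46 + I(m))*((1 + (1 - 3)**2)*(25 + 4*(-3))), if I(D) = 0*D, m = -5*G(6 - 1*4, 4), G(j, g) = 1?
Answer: 2990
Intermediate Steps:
m = -5 (m = -5*1 = -5)
I(D) = 0
(46 + I(m))*((1 + (1 - 3)**2)*(25 + 4*(-3))) = (46 + 0)*((1 + (1 - 3)**2)*(25 + 4*(-3))) = 46*((1 + (-2)**2)*(25 - 12)) = 46*((1 + 4)*13) = 46*(5*13) = 46*65 = 2990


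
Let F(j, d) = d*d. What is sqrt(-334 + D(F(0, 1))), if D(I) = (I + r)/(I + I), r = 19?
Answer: 18*I ≈ 18.0*I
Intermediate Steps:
F(j, d) = d**2
D(I) = (19 + I)/(2*I) (D(I) = (I + 19)/(I + I) = (19 + I)/((2*I)) = (19 + I)*(1/(2*I)) = (19 + I)/(2*I))
sqrt(-334 + D(F(0, 1))) = sqrt(-334 + (19 + 1**2)/(2*(1**2))) = sqrt(-334 + (1/2)*(19 + 1)/1) = sqrt(-334 + (1/2)*1*20) = sqrt(-334 + 10) = sqrt(-324) = 18*I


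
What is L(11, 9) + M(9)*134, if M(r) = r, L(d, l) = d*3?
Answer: 1239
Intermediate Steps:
L(d, l) = 3*d
L(11, 9) + M(9)*134 = 3*11 + 9*134 = 33 + 1206 = 1239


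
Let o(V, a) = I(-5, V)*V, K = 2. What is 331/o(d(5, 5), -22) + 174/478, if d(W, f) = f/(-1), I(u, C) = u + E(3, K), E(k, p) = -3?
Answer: 82589/9560 ≈ 8.6390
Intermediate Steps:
I(u, C) = -3 + u (I(u, C) = u - 3 = -3 + u)
d(W, f) = -f (d(W, f) = f*(-1) = -f)
o(V, a) = -8*V (o(V, a) = (-3 - 5)*V = -8*V)
331/o(d(5, 5), -22) + 174/478 = 331/((-(-8)*5)) + 174/478 = 331/((-8*(-5))) + 174*(1/478) = 331/40 + 87/239 = 82589/9560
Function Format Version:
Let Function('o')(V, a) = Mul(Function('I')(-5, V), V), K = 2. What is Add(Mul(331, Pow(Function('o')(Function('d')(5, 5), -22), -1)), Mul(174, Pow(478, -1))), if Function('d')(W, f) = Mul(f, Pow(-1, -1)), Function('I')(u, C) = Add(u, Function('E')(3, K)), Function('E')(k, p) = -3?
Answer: Rational(82589, 9560) ≈ 8.6390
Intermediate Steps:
Function('I')(u, C) = Add(-3, u) (Function('I')(u, C) = Add(u, -3) = Add(-3, u))
Function('d')(W, f) = Mul(-1, f) (Function('d')(W, f) = Mul(f, -1) = Mul(-1, f))
Function('o')(V, a) = Mul(-8, V) (Function('o')(V, a) = Mul(Add(-3, -5), V) = Mul(-8, V))
Add(Mul(331, Pow(Function('o')(Function('d')(5, 5), -22), -1)), Mul(174, Pow(478, -1))) = Add(Mul(331, Pow(Mul(-8, Mul(-1, 5)), -1)), Mul(174, Pow(478, -1))) = Add(Mul(331, Pow(Mul(-8, -5), -1)), Mul(174, Rational(1, 478))) = Add(Mul(331, Pow(40, -1)), Rational(87, 239)) = Add(Mul(331, Rational(1, 40)), Rational(87, 239)) = Add(Rational(331, 40), Rational(87, 239)) = Rational(82589, 9560)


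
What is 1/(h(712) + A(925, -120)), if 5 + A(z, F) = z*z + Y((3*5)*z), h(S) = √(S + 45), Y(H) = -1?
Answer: 855619/732083872404 - √757/732083872404 ≈ 1.1687e-6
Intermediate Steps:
h(S) = √(45 + S)
A(z, F) = -6 + z² (A(z, F) = -5 + (z*z - 1) = -5 + (z² - 1) = -5 + (-1 + z²) = -6 + z²)
1/(h(712) + A(925, -120)) = 1/(√(45 + 712) + (-6 + 925²)) = 1/(√757 + (-6 + 855625)) = 1/(√757 + 855619) = 1/(855619 + √757)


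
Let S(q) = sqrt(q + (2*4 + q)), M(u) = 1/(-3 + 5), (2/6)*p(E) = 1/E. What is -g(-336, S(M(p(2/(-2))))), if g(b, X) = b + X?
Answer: 333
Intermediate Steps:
p(E) = 3/E
M(u) = 1/2
S(q) = sqrt(8 + 2*q) (S(q) = sqrt(q + (8 + q)) = sqrt(8 + 2*q))
g(b, X) = X + b
-g(-336, S(M(p(2/(-2))))) = -(sqrt(8 + 2*(1/2)) - 336) = -(sqrt(8 + 1) - 336) = -(sqrt(9) - 336) = -(3 - 336) = -1*(-333) = 333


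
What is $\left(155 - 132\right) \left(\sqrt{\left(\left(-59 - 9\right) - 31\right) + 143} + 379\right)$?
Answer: $8717 + 46 \sqrt{11} \approx 8869.6$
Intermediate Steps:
$\left(155 - 132\right) \left(\sqrt{\left(\left(-59 - 9\right) - 31\right) + 143} + 379\right) = \left(155 - 132\right) \left(\sqrt{\left(-68 - 31\right) + 143} + 379\right) = 23 \left(\sqrt{-99 + 143} + 379\right) = 23 \left(\sqrt{44} + 379\right) = 23 \left(2 \sqrt{11} + 379\right) = 23 \left(379 + 2 \sqrt{11}\right) = 8717 + 46 \sqrt{11}$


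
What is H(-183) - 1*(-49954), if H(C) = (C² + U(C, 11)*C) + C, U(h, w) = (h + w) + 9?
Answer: 113089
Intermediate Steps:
U(h, w) = 9 + h + w
H(C) = C + C² + C*(20 + C) (H(C) = (C² + (9 + C + 11)*C) + C = (C² + (20 + C)*C) + C = (C² + C*(20 + C)) + C = C + C² + C*(20 + C))
H(-183) - 1*(-49954) = -183*(21 + 2*(-183)) - 1*(-49954) = -183*(21 - 366) + 49954 = -183*(-345) + 49954 = 63135 + 49954 = 113089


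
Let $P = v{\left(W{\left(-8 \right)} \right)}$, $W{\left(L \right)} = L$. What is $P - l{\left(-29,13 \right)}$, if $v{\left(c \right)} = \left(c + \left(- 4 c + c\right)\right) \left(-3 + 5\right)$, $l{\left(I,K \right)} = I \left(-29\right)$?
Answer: $-809$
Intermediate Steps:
$l{\left(I,K \right)} = - 29 I$
$v{\left(c \right)} = - 4 c$ ($v{\left(c \right)} = \left(c - 3 c\right) 2 = - 2 c 2 = - 4 c$)
$P = 32$ ($P = \left(-4\right) \left(-8\right) = 32$)
$P - l{\left(-29,13 \right)} = 32 - \left(-29\right) \left(-29\right) = 32 - 841 = -809$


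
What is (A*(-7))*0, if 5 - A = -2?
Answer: 0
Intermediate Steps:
A = 7 (A = 5 - 1*(-2) = 5 + 2 = 7)
(A*(-7))*0 = (7*(-7))*0 = -49*0 = 0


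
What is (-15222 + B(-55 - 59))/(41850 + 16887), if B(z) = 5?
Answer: -15217/58737 ≈ -0.25907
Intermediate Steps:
(-15222 + B(-55 - 59))/(41850 + 16887) = (-15222 + 5)/(41850 + 16887) = -15217/58737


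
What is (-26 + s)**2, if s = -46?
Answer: 5184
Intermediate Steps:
(-26 + s)**2 = (-26 - 46)**2 = (-72)**2 = 5184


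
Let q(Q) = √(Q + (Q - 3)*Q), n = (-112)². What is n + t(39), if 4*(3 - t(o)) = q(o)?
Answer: 12547 - √1443/4 ≈ 12538.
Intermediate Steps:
n = 12544
q(Q) = √(Q + Q*(-3 + Q)) (q(Q) = √(Q + (-3 + Q)*Q) = √(Q + Q*(-3 + Q)))
t(o) = 3 - √(o*(-2 + o))/4
n + t(39) = 12544 + (3 - √39*√(-2 + 39)/4) = 12544 + (3 - √1443/4) = 12547 - √1443/4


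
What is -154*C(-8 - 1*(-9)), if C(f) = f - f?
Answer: 0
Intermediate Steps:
C(f) = 0
-154*C(-8 - 1*(-9)) = -154*0 = 0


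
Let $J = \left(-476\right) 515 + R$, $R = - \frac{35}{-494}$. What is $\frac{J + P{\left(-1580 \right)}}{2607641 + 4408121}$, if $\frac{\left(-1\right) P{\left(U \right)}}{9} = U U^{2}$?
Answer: $\frac{17536290052875}{3465786428} \approx 5059.8$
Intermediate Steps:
$R = \frac{35}{494}$ ($R = \left(-35\right) \left(- \frac{1}{494}\right) = \frac{35}{494} \approx 0.07085$)
$J = - \frac{121099125}{494}$ ($J = \left(-476\right) 515 + \frac{35}{494} = -245140 + \frac{35}{494} = - \frac{121099125}{494} \approx -2.4514 \cdot 10^{5}$)
$P{\left(U \right)} = - 9 U^{3}$ ($P{\left(U \right)} = - 9 U U^{2} = - 9 U^{3}$)
$\frac{J + P{\left(-1580 \right)}}{2607641 + 4408121} = \frac{- \frac{121099125}{494} - 9 \left(-1580\right)^{3}}{2607641 + 4408121} = \frac{- \frac{121099125}{494} - -35498808000}{7015762} = \left(- \frac{121099125}{494} + 35498808000\right) \frac{1}{7015762} = \frac{17536290052875}{494} \cdot \frac{1}{7015762} = \frac{17536290052875}{3465786428}$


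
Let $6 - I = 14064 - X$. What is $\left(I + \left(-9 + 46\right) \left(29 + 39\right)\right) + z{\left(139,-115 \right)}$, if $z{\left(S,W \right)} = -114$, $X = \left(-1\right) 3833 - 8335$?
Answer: $-23824$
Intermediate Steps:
$X = -12168$ ($X = -3833 - 8335 = -12168$)
$I = -26226$ ($I = 6 - \left(14064 - -12168\right) = 6 - \left(14064 + 12168\right) = 6 - 26232 = -26226$)
$\left(I + \left(-9 + 46\right) \left(29 + 39\right)\right) + z{\left(139,-115 \right)} = \left(-26226 + \left(-9 + 46\right) \left(29 + 39\right)\right) - 114 = \left(-26226 + 37 \cdot 68\right) - 114 = \left(-26226 + 2516\right) - 114 = -23710 - 114 = -23824$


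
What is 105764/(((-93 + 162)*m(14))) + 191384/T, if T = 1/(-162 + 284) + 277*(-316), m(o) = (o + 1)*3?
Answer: 1056945323852/33157993815 ≈ 31.876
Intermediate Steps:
m(o) = 3 + 3*o (m(o) = (1 + o)*3 = 3 + 3*o)
T = -10678903/122 (T = 1/122 - 87532 = -10678903/122 ≈ -87532.)
105764/(((-93 + 162)*m(14))) + 191384/T = 105764/(((-93 + 162)*(3 + 3*14))) + 191384/(-10678903/122) = 105764/((69*(3 + 42))) + 191384*(-122/10678903) = 105764/((69*45)) - 23348848/10678903 = 105764/3105 - 23348848/10678903 = 1056945323852/33157993815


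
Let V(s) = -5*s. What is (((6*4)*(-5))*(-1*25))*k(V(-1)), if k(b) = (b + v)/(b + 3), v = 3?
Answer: 3000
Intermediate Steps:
k(b) = 1 (k(b) = (b + 3)/(b + 3) = (3 + b)/(3 + b) = 1)
(((6*4)*(-5))*(-1*25))*k(V(-1)) = (((6*4)*(-5))*(-1*25))*1 = ((24*(-5))*(-25))*1 = -120*(-25)*1 = 3000*1 = 3000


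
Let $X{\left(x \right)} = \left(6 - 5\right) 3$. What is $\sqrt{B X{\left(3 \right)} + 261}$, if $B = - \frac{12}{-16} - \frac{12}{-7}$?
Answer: $\frac{3 \sqrt{5845}}{14} \approx 16.383$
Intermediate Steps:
$X{\left(x \right)} = 3$ ($X{\left(x \right)} = 1 \cdot 3 = 3$)
$B = \frac{69}{28}$ ($B = \left(-12\right) \left(- \frac{1}{16}\right) - - \frac{12}{7} = \frac{3}{4} + \frac{12}{7} = \frac{69}{28} \approx 2.4643$)
$\sqrt{B X{\left(3 \right)} + 261} = \sqrt{\frac{69}{28} \cdot 3 + 261} = \sqrt{\frac{207}{28} + 261} = \sqrt{\frac{7515}{28}} = \frac{3 \sqrt{5845}}{14}$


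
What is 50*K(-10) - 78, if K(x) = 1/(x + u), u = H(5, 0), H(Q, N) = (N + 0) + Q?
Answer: -88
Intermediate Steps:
H(Q, N) = N + Q
u = 5 (u = 0 + 5 = 5)
K(x) = 1/(5 + x) (K(x) = 1/(x + 5) = 1/(5 + x))
50*K(-10) - 78 = 50/(5 - 10) - 78 = 50/(-5) - 78 = 50*(-⅕) - 78 = -10 - 78 = -88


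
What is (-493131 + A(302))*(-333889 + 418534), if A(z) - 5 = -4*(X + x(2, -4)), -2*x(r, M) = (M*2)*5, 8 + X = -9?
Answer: -41741666010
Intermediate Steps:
X = -17 (X = -8 - 9 = -17)
x(r, M) = -5*M (x(r, M) = -M*2*5/2 = -2*M*5/2 = -5*M)
A(z) = -7 (A(z) = 5 - 4*(-17 - 5*(-4)) = 5 - 4*(-17 + 20) = 5 - 4*3 = 5 - 12 = -7)
(-493131 + A(302))*(-333889 + 418534) = (-493131 - 7)*(-333889 + 418534) = -493138*84645 = -41741666010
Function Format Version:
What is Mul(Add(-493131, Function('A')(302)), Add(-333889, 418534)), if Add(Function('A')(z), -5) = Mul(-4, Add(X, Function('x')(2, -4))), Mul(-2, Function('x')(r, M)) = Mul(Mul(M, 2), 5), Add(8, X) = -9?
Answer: -41741666010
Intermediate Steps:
X = -17 (X = Add(-8, -9) = -17)
Function('x')(r, M) = Mul(-5, M) (Function('x')(r, M) = Mul(Rational(-1, 2), Mul(Mul(M, 2), 5)) = Mul(Rational(-1, 2), Mul(Mul(2, M), 5)) = Mul(Rational(-1, 2), Mul(10, M)) = Mul(-5, M))
Function('A')(z) = -7 (Function('A')(z) = Add(5, Mul(-4, Add(-17, Mul(-5, -4)))) = Add(5, Mul(-4, Add(-17, 20))) = Add(5, Mul(-4, 3)) = Add(5, -12) = -7)
Mul(Add(-493131, Function('A')(302)), Add(-333889, 418534)) = Mul(Add(-493131, -7), Add(-333889, 418534)) = Mul(-493138, 84645) = -41741666010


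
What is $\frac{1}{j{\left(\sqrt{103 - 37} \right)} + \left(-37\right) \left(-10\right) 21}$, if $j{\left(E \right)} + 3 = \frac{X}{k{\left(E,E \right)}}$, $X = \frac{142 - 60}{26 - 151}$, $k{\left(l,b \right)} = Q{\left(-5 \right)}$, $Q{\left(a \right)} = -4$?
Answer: $\frac{250}{1941791} \approx 0.00012875$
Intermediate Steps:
$k{\left(l,b \right)} = -4$
$X = - \frac{82}{125}$ ($X = \frac{82}{-125} = 82 \left(- \frac{1}{125}\right) = - \frac{82}{125} \approx -0.656$)
$j{\left(E \right)} = - \frac{709}{250}$ ($j{\left(E \right)} = -3 - \frac{82}{125 \left(-4\right)} = -3 - - \frac{41}{250} = -3 + \frac{41}{250} = - \frac{709}{250}$)
$\frac{1}{j{\left(\sqrt{103 - 37} \right)} + \left(-37\right) \left(-10\right) 21} = \frac{1}{- \frac{709}{250} + \left(-37\right) \left(-10\right) 21} = \frac{1}{- \frac{709}{250} + 370 \cdot 21} = \frac{1}{- \frac{709}{250} + 7770} = \frac{1}{\frac{1941791}{250}} = \frac{250}{1941791}$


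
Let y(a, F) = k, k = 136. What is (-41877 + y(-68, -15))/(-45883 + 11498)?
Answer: 41741/34385 ≈ 1.2139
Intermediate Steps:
y(a, F) = 136
(-41877 + y(-68, -15))/(-45883 + 11498) = (-41877 + 136)/(-45883 + 11498) = -41741/(-34385) = -41741*(-1/34385) = 41741/34385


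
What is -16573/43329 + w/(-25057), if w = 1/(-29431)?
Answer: -12221801349562/31953082275543 ≈ -0.38249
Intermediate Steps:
w = -1/29431 ≈ -3.3978e-5
-16573/43329 + w/(-25057) = -16573/43329 - 1/29431/(-25057) = -16573*1/43329 - 1/29431*(-1/25057) = -16573/43329 + 1/737452567 = -12221801349562/31953082275543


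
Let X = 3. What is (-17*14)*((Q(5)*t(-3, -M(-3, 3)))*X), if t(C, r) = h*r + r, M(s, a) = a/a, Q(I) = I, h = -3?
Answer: -7140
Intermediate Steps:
M(s, a) = 1
t(C, r) = -2*r (t(C, r) = -3*r + r = -2*r)
(-17*14)*((Q(5)*t(-3, -M(-3, 3)))*X) = (-17*14)*((5*(-(-2)))*3) = -238*5*(-2*(-1))*3 = -238*5*2*3 = -2380*3 = -238*30 = -7140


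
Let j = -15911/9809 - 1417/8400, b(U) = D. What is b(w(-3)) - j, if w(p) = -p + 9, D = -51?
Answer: -4054623847/82395600 ≈ -49.209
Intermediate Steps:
w(p) = 9 - p
b(U) = -51
j = -147551753/82395600 (j = -15911*1/9809 - 1417*1/8400 = -15911/9809 - 1417/8400 = -147551753/82395600 ≈ -1.7908)
b(w(-3)) - j = -51 - 1*(-147551753/82395600) = -51 + 147551753/82395600 = -4054623847/82395600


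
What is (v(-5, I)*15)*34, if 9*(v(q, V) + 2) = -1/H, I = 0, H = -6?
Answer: -9095/9 ≈ -1010.6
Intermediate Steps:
v(q, V) = -107/54 (v(q, V) = -2 + (-1/(-6))/9 = -2 + (-1*(-1/6))/9 = -2 + (1/9)*(1/6) = -2 + 1/54 = -107/54)
(v(-5, I)*15)*34 = -107/54*15*34 = -535/18*34 = -9095/9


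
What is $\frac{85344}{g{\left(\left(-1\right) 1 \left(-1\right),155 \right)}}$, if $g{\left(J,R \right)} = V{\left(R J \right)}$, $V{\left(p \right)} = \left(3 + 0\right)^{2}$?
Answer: $\frac{28448}{3} \approx 9482.7$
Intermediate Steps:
$V{\left(p \right)} = 9$ ($V{\left(p \right)} = 3^{2} = 9$)
$g{\left(J,R \right)} = 9$
$\frac{85344}{g{\left(\left(-1\right) 1 \left(-1\right),155 \right)}} = \frac{85344}{9} = 85344 \cdot \frac{1}{9} = \frac{28448}{3}$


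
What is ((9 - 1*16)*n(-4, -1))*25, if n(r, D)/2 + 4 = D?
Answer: 1750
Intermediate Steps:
n(r, D) = -8 + 2*D
((9 - 1*16)*n(-4, -1))*25 = ((9 - 1*16)*(-8 + 2*(-1)))*25 = ((9 - 16)*(-8 - 2))*25 = -7*(-10)*25 = 70*25 = 1750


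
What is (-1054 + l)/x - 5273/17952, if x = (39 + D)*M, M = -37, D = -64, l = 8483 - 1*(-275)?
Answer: 133424683/16605600 ≈ 8.0349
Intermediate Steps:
l = 8758 (l = 8483 + 275 = 8758)
x = 925 (x = (39 - 64)*(-37) = -25*(-37) = 925)
(-1054 + l)/x - 5273/17952 = (-1054 + 8758)/925 - 5273/17952 = 7704*(1/925) - 5273*1/17952 = 7704/925 - 5273/17952 = 133424683/16605600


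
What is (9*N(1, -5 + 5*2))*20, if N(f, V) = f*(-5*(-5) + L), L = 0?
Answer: 4500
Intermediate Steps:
N(f, V) = 25*f (N(f, V) = f*(-5*(-5) + 0) = f*(25 + 0) = f*25 = 25*f)
(9*N(1, -5 + 5*2))*20 = (9*(25*1))*20 = (9*25)*20 = 225*20 = 4500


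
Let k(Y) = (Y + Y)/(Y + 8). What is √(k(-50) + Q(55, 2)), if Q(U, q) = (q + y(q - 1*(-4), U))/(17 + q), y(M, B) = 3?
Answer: √420945/399 ≈ 1.6261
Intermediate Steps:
Q(U, q) = (3 + q)/(17 + q) (Q(U, q) = (q + 3)/(17 + q) = (3 + q)/(17 + q))
k(Y) = 2*Y/(8 + Y) (k(Y) = (2*Y)/(8 + Y) = 2*Y/(8 + Y))
√(k(-50) + Q(55, 2)) = √(2*(-50)/(8 - 50) + (3 + 2)/(17 + 2)) = √(2*(-50)/(-42) + 5/19) = √(2*(-50)*(-1/42) + (1/19)*5) = √(50/21 + 5/19) = √(1055/399) = √420945/399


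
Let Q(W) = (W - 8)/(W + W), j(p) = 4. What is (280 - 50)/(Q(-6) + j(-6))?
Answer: 1380/31 ≈ 44.516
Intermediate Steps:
Q(W) = (-8 + W)/(2*W) (Q(W) = (-8 + W)/((2*W)) = (-8 + W)*(1/(2*W)) = (-8 + W)/(2*W))
(280 - 50)/(Q(-6) + j(-6)) = (280 - 50)/((½)*(-8 - 6)/(-6) + 4) = 230/((½)*(-⅙)*(-14) + 4) = 230/(7/6 + 4) = 230/(31/6) = 230*(6/31) = 1380/31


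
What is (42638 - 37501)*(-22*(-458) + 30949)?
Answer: 210745425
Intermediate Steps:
(42638 - 37501)*(-22*(-458) + 30949) = 5137*(10076 + 30949) = 5137*41025 = 210745425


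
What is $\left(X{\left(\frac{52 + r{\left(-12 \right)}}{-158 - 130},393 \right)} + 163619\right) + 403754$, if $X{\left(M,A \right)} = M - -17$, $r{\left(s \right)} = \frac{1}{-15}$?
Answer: $\frac{2451124021}{4320} \approx 5.6739 \cdot 10^{5}$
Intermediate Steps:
$r{\left(s \right)} = - \frac{1}{15}$
$X{\left(M,A \right)} = 17 + M$ ($X{\left(M,A \right)} = M + 17 = 17 + M$)
$\left(X{\left(\frac{52 + r{\left(-12 \right)}}{-158 - 130},393 \right)} + 163619\right) + 403754 = \left(\left(17 + \frac{52 - \frac{1}{15}}{-158 - 130}\right) + 163619\right) + 403754 = \left(\left(17 + \frac{779}{15 \left(-288\right)}\right) + 163619\right) + 403754 = \left(\left(17 + \frac{779}{15} \left(- \frac{1}{288}\right)\right) + 163619\right) + 403754 = \left(\left(17 - \frac{779}{4320}\right) + 163619\right) + 403754 = \left(\frac{72661}{4320} + 163619\right) + 403754 = \frac{706906741}{4320} + 403754 = \frac{2451124021}{4320}$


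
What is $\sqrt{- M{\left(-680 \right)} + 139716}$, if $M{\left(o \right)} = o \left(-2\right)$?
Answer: $2 \sqrt{34589} \approx 371.96$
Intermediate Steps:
$M{\left(o \right)} = - 2 o$
$\sqrt{- M{\left(-680 \right)} + 139716} = \sqrt{- \left(-2\right) \left(-680\right) + 139716} = \sqrt{\left(-1\right) 1360 + 139716} = \sqrt{-1360 + 139716} = \sqrt{138356} = 2 \sqrt{34589}$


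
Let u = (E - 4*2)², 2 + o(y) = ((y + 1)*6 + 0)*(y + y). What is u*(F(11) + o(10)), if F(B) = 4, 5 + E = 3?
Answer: 132200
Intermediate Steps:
E = -2 (E = -5 + 3 = -2)
o(y) = -2 + 2*y*(6 + 6*y) (o(y) = -2 + ((y + 1)*6 + 0)*(y + y) = -2 + ((1 + y)*6 + 0)*(2*y) = -2 + ((6 + 6*y) + 0)*(2*y) = -2 + (6 + 6*y)*(2*y) = -2 + 2*y*(6 + 6*y))
u = 100 (u = (-2 - 4*2)² = (-2 - 8)² = (-10)² = 100)
u*(F(11) + o(10)) = 100*(4 + (-2 + 12*10 + 12*10²)) = 100*(4 + (-2 + 120 + 12*100)) = 100*(4 + (-2 + 120 + 1200)) = 100*(4 + 1318) = 100*1322 = 132200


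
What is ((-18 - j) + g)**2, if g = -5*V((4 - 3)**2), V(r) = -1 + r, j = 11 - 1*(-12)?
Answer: 1681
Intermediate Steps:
j = 23 (j = 11 + 12 = 23)
g = 0 (g = -5*(-1 + (4 - 3)**2) = -5*(-1 + 1**2) = -5*(-1 + 1) = -5*0 = 0)
((-18 - j) + g)**2 = ((-18 - 1*23) + 0)**2 = ((-18 - 23) + 0)**2 = (-41 + 0)**2 = (-41)**2 = 1681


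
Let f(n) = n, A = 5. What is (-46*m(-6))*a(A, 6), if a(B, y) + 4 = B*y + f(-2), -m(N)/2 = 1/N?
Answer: -368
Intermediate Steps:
m(N) = -2/N
a(B, y) = -6 + B*y (a(B, y) = -4 + (B*y - 2) = -4 + (-2 + B*y) = -6 + B*y)
(-46*m(-6))*a(A, 6) = (-(-92)/(-6))*(-6 + 5*6) = (-(-92)*(-1)/6)*(-6 + 30) = -46*⅓*24 = -46/3*24 = -368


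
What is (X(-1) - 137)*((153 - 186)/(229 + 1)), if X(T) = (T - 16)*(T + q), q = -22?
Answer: -4191/115 ≈ -36.443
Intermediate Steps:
X(T) = (-22 + T)*(-16 + T) (X(T) = (T - 16)*(T - 22) = (-16 + T)*(-22 + T) = (-22 + T)*(-16 + T))
(X(-1) - 137)*((153 - 186)/(229 + 1)) = ((352 + (-1)² - 38*(-1)) - 137)*((153 - 186)/(229 + 1)) = ((352 + 1 + 38) - 137)*(-33/230) = (391 - 137)*(-33*1/230) = 254*(-33/230) = -4191/115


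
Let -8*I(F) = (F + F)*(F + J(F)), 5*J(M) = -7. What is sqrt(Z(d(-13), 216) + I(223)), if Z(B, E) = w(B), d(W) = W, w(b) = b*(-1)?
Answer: I*sqrt(308530)/5 ≈ 111.09*I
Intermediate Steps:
J(M) = -7/5 (J(M) = (1/5)*(-7) = -7/5)
w(b) = -b
I(F) = -F*(-7/5 + F)/4 (I(F) = -(F + F)*(F - 7/5)/8 = -2*F*(-7/5 + F)/8 = -F*(-7/5 + F)/4)
Z(B, E) = -B
sqrt(Z(d(-13), 216) + I(223)) = sqrt(-1*(-13) + (1/20)*223*(7 - 5*223)) = sqrt(13 + (1/20)*223*(7 - 1115)) = sqrt(13 + (1/20)*223*(-1108)) = sqrt(13 - 61771/5) = sqrt(-61706/5) = I*sqrt(308530)/5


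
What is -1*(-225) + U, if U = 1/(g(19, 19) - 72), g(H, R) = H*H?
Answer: 65026/289 ≈ 225.00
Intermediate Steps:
g(H, R) = H²
U = 1/289 (U = 1/(19² - 72) = 1/(361 - 72) = 1/289 ≈ 0.0034602)
-1*(-225) + U = -1*(-225) + 1/289 = 225 + 1/289 = 65026/289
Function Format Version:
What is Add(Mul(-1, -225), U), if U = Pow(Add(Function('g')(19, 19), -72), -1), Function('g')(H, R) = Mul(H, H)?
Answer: Rational(65026, 289) ≈ 225.00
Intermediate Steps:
Function('g')(H, R) = Pow(H, 2)
U = Rational(1, 289) (U = Pow(Add(Pow(19, 2), -72), -1) = Pow(Add(361, -72), -1) = Pow(289, -1) = Rational(1, 289) ≈ 0.0034602)
Add(Mul(-1, -225), U) = Add(Mul(-1, -225), Rational(1, 289)) = Add(225, Rational(1, 289)) = Rational(65026, 289)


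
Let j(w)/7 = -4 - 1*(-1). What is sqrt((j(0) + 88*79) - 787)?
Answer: 32*sqrt(6) ≈ 78.384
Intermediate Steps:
j(w) = -21 (j(w) = 7*(-4 - 1*(-1)) = 7*(-4 + 1) = 7*(-3) = -21)
sqrt((j(0) + 88*79) - 787) = sqrt((-21 + 88*79) - 787) = sqrt((-21 + 6952) - 787) = sqrt(6931 - 787) = sqrt(6144) = 32*sqrt(6)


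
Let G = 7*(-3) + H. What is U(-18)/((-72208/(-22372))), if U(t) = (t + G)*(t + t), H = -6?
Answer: 2265165/4513 ≈ 501.92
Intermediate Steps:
G = -27 (G = 7*(-3) - 6 = -21 - 6 = -27)
U(t) = 2*t*(-27 + t) (U(t) = (t - 27)*(t + t) = (-27 + t)*(2*t) = 2*t*(-27 + t))
U(-18)/((-72208/(-22372))) = (2*(-18)*(-27 - 18))/((-72208/(-22372))) = (2*(-18)*(-45))/((-72208*(-1/22372))) = 1620/(18052/5593) = 1620*(5593/18052) = 2265165/4513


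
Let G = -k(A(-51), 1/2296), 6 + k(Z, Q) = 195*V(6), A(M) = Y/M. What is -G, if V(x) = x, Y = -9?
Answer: 1164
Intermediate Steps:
A(M) = -9/M
k(Z, Q) = 1164 (k(Z, Q) = -6 + 195*6 = -6 + 1170 = 1164)
G = -1164 (G = -1*1164 = -1164)
-G = -1*(-1164) = 1164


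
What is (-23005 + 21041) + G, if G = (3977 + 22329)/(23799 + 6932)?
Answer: -60329378/30731 ≈ -1963.1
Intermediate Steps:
G = 26306/30731 ≈ 0.85601
(-23005 + 21041) + G = (-23005 + 21041) + 26306/30731 = -1964 + 26306/30731 = -60329378/30731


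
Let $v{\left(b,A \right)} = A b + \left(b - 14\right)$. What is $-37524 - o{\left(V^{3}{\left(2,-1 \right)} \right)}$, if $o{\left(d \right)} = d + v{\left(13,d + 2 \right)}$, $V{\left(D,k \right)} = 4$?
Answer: $-38445$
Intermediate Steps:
$v{\left(b,A \right)} = -14 + b + A b$ ($v{\left(b,A \right)} = A b + \left(-14 + b\right) = -14 + b + A b$)
$o{\left(d \right)} = 25 + 14 d$ ($o{\left(d \right)} = d + \left(-14 + 13 + \left(d + 2\right) 13\right) = d + \left(-14 + 13 + \left(2 + d\right) 13\right) = d + \left(-14 + 13 + \left(26 + 13 d\right)\right) = d + \left(25 + 13 d\right) = 25 + 14 d$)
$-37524 - o{\left(V^{3}{\left(2,-1 \right)} \right)} = -37524 - \left(25 + 14 \cdot 4^{3}\right) = -37524 - \left(25 + 14 \cdot 64\right) = -37524 - \left(25 + 896\right) = -37524 - 921 = -38445$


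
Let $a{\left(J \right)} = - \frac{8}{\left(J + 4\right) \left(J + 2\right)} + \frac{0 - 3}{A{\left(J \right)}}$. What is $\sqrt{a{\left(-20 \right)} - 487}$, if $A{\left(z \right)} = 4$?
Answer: $\frac{i \sqrt{4390}}{3} \approx 22.086 i$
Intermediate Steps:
$a{\left(J \right)} = - \frac{3}{4} - \frac{8}{\left(2 + J\right) \left(4 + J\right)}$ ($a{\left(J \right)} = - \frac{8}{\left(J + 4\right) \left(J + 2\right)} + \frac{0 - 3}{4} = - \frac{8}{\left(4 + J\right) \left(2 + J\right)} + \left(0 - 3\right) \frac{1}{4} = - \frac{8}{\left(2 + J\right) \left(4 + J\right)} - \frac{3}{4} = - \frac{3}{4} - \frac{8}{\left(2 + J\right) \left(4 + J\right)}$)
$\sqrt{a{\left(-20 \right)} - 487} = \sqrt{\frac{-56 - -360 - 3 \left(-20\right)^{2}}{4 \left(8 + \left(-20\right)^{2} + 6 \left(-20\right)\right)} - 487} = \sqrt{\frac{-56 + 360 - 1200}{4 \left(8 + 400 - 120\right)} - 487} = \sqrt{\frac{-56 + 360 - 1200}{4 \cdot 288} - 487} = \sqrt{\frac{1}{4} \cdot \frac{1}{288} \left(-896\right) - 487} = \sqrt{- \frac{7}{9} - 487} = \sqrt{- \frac{4390}{9}} = \frac{i \sqrt{4390}}{3}$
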